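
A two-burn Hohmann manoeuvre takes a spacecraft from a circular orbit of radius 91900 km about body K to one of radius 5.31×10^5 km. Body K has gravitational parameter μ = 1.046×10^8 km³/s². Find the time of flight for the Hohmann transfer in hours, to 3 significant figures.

t = 14.8 hours

Semi-major axis of the transfer orbit: a_t = (91900 + 5.310×10^5)/2 = 3.1145×10^5 km.
Half the transfer-orbit period gives t = π√(a_t³/μ) = 53390 s.
Converting: 53390 s ÷ 3600 s/hour = 14.8 hours.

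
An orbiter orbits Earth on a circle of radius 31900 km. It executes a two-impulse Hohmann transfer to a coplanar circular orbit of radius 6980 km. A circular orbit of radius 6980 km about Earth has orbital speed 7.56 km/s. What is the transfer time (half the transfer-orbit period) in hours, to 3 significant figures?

t = 3.74 hours

From the circular-orbit relation v² = μ/r at r = 6980 km: μ = v²r = (7.56)² × 6980 = 3.98932×10^5 km³/s².
Transfer-ellipse semi-major axis a_t = (r₁ + r₂)/2 = (31900 + 6980)/2 = 19440 km.
Half the transfer-orbit period gives t = π√(a_t³/μ) = 13480 s.
Converting: 13480 s ÷ 3600 s/hour = 3.74 hours.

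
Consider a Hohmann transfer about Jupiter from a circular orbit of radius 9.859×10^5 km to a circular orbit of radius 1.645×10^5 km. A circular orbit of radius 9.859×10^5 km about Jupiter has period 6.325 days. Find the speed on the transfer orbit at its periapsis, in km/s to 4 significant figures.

v = 36.33 km/s

From Kepler's third law T² = 4π²r³/μ at r = 9.859×10^5 km, T = 6.325 days = 6.325 × 86400 s = 5.4648×10^5 s: μ = 4π²r³/T² = 1.26681×10^8 km³/s².
Semi-major axis of the transfer orbit: a_t = (9.859×10^5 + 1.645×10^5)/2 = 5.752×10^5 km.
The periapsis of the transfer ellipse is at r = 1.645×10^5 km.
Applying v² = μ(2/r − 1/a_t): v = 36.33 km/s.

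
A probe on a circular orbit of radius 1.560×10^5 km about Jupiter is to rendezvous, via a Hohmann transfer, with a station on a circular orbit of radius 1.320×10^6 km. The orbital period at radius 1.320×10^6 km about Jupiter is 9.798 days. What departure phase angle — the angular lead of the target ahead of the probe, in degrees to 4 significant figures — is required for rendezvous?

φ = 104.8°

From Kepler's third law T² = 4π²r³/μ at r = 1.320×10^6 km, T = 9.798 days = 9.798 × 86400 s = 8.465472×10^5 s: μ = 4π²r³/T² = 1.26701×10^8 km³/s².
Semi-major axis of the transfer orbit: a_t = (1.560×10^5 + 1.320×10^6)/2 = 7.380×10^5 km.
The half-period of the transfer ellipse is t = π√(a_t³/μ) = 1.76948×10^5 s.
Target angular speed ω₂ = √(μ/r₂³) = 7.42213×10^-6 rad/s.
Angle swept by the target during transfer: ω₂·t = 1.31333 rad = 75.248°.
Arrival is 180° from departure on the ellipse, so φ = 180° − 75.248° = 104.8°.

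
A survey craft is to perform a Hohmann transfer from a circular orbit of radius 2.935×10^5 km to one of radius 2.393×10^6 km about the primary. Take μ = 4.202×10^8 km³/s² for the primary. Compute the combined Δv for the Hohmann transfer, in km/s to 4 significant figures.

Δv = 19.72 km/s

Semi-major axis of the transfer orbit: a_t = (2.935×10^5 + 2.393×10^6)/2 = 1.34325×10^6 km.
Circular speed at r₁: v₁ = √(μ/r₁) = √(4.202×10^8/2.935×10^5) = 37.838 km/s.
Transfer-orbit speed at r₁ (v² = μ(2/r − 1/a)): v_p = √[μ(2/r₁ − 1/a_t)] = 50.503 km/s.
First burn Δv₁ = |v_p − v₁| = 12.665 km/s.
Circular speed at r₂: v₂ = √(μ/r₂) = 13.25124 km/s.
Transfer-orbit speed at r₂: v_a = √[μ(2/r₂ − 1/a_t)] = 6.194158 km/s.
Second burn Δv₂ = |v₂ − v_a| = 7.0571 km/s.
Δv = Δv₁ + Δv₂ = 12.665 + 7.0571 = 19.72 km/s.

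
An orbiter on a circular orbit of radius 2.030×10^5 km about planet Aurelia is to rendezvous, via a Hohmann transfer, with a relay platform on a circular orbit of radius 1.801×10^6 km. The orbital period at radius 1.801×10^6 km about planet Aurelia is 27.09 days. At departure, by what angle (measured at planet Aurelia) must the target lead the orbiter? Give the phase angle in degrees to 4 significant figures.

From Kepler's third law T² = 4π²r³/μ at r = 1.801×10^6 km, T = 27.09 days = 27.09 × 86400 s = 2.340576×10^6 s: μ = 4π²r³/T² = 4.20974×10^7 km³/s².
Semi-major axis of the transfer orbit: a_t = (2.030×10^5 + 1.801×10^6)/2 = 1.002×10^6 km.
Transfer time t = π√(a_t³/μ) = 4.8565×10^5 s.
The target's mean motion on its circular orbit is ω₂ = √(μ/r₂³) = 2.6845×10^-6 rad/s.
Angle swept by the target during transfer: ω₂·t = 1.3037 rad = 74.70°.
The orbiter traverses 180° on the transfer ellipse, so the target must lead by 180° − 74.70° = 105.3°.

φ = 105.3°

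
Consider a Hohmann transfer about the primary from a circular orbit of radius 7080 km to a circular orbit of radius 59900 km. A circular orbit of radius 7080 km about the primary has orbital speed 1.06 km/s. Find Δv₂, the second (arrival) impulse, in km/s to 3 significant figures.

Δv₂ = 0.197 km/s

From the circular-orbit relation v² = μ/r at r = 7080 km: μ = v²r = (1.06)² × 7080 = 7955.09 km³/s².
Transfer-ellipse semi-major axis a_t = (r₁ + r₂)/2 = (7080 + 59900)/2 = 33490 km.
On the circular orbit at r = 59900 km, v_c = √(μ/r) = 0.36443 km/s.
Vis-viva on the transfer ellipse at r = 59900 km gives v_t = √[μ(2/r − 1/a_t)] = 0.16756 km/s.
Δv₂ = |v_t − v_c| = |0.16756 − 0.36443| = 0.1969 km/s.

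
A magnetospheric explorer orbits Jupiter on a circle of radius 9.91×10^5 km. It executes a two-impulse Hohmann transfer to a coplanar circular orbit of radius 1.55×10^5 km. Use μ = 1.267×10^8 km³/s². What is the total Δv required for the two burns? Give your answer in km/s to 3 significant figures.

Transfer-ellipse semi-major axis a_t = (r₁ + r₂)/2 = (9.910×10^5 + 1.550×10^5)/2 = 5.730×10^5 km.
Circular speed at r₁: v₁ = √(μ/r₁) = √(1.267×10^8/9.910×10^5) = 11.30711 km/s.
Transfer-orbit speed at r₁ (vis-viva): v_a = √[μ(2/r₁ − 1/a_t)] = 5.880849 km/s.
First burn Δv₁ = |v_a − v₁| = 5.4263 km/s.
Circular speed at r₂: v₂ = √(μ/r₂) = 28.59055 km/s.
Transfer-orbit speed at r₂: v_p = √[μ(2/r₂ − 1/a_t)] = 37.59949 km/s.
Second burn Δv₂ = |v₂ − v_p| = 9.0089 km/s.
Δv = Δv₁ + Δv₂ = 5.4263 + 9.0089 = 14.44 km/s.

Δv = 14.4 km/s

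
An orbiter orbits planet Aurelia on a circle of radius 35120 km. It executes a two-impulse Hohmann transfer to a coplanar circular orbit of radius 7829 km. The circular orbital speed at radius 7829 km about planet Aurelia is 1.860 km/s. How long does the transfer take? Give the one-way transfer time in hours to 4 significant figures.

From the circular-orbit relation v² = μ/r at r = 7829 km: μ = v²r = (1.860)² × 7829 = 27085.2 km³/s².
The Hohmann ellipse has a_t = (r₁ + r₂)/2 = 21474.5 km.
Transfer time t = π√(a_t³/μ) = π√((21474.5)³ / 27085.2) = 60070 s.
Converting: 60070 s ÷ 3600 s/hour = 16.69 hours.

t = 16.69 hours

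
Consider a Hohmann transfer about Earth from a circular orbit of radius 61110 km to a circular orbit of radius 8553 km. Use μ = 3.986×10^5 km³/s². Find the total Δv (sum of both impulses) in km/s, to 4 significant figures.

Transfer-ellipse semi-major axis a_t = (r₁ + r₂)/2 = (61110 + 8553)/2 = 34831.5 km.
Circular speed at r₁: v₁ = √(μ/r₁) = √(3.986×10^5/61110) = 2.554 km/s.
On the transfer ellipse at r₁, v² = μ(2/r − 1/a) gives v_a = √[μ(2/r₁ − 1/a_t)] = 1.266 km/s.
First burn Δv₁ = |v_a − v₁| = 1.288 km/s.
At r₂, v₂ = √(μ/r₂) = 6.8267 km/s.
Transfer-orbit speed at r₂: v_p = √[μ(2/r₂ − 1/a_t)] = 9.0423 km/s.
Second burn Δv₂ = |v₂ − v_p| = 2.216 km/s.
Total Δv = Δv₁ + Δv₂ = 3.504 km/s.

Δv = 3.504 km/s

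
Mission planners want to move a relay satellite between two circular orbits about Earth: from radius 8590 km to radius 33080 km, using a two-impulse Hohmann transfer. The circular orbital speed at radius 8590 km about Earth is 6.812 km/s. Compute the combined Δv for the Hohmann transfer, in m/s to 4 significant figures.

From the circular-orbit relation v² = μ/r at r = 8590 km: μ = v²r = (6.812)² × 8590 = 3.98605×10^5 km³/s².
The Hohmann ellipse has a_t = (r₁ + r₂)/2 = 20835 km.
At r₁ the circular-orbit speed is v₁ = √(μ/r₁) = 6.8120 km/s.
On the transfer ellipse at r₁, vis-viva equation gives v_p = √[μ(2/r₁ − 1/a_t)] = 8.5834 km/s.
First burn Δv₁ = |v_p − v₁| = 1.7714 km/s.
At r₂, v₂ = √(μ/r₂) = 3.4713 km/s.
Transfer-orbit speed at r₂: v_a = √[μ(2/r₂ − 1/a_t)] = 2.2289 km/s.
Second burn Δv₂ = |v₂ − v_a| = 1.2424 km/s.
Total Δv = Δv₁ + Δv₂ = 3.014 km/s.

Δv = 3014 m/s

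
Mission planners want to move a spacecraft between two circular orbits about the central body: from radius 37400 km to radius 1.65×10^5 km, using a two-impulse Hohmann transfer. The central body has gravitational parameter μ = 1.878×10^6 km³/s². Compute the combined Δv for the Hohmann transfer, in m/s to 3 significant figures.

Δv = 3280 m/s

Transfer-ellipse semi-major axis a_t = (r₁ + r₂)/2 = (37400 + 1.650×10^5)/2 = 1.012×10^5 km.
At r₁ the circular-orbit speed is v₁ = √(μ/r₁) = 7.086 km/s.
Transfer-orbit speed at r₁ (vis-viva equation): v_p = √[μ(2/r₁ − 1/a_t)] = 9.048 km/s.
First burn Δv₁ = |v_p − v₁| = 1.962 km/s.
Circular speed at r₂: v₂ = √(μ/r₂) = 3.374 km/s.
Transfer-orbit speed at r₂: v_a = √[μ(2/r₂ − 1/a_t)] = 2.051 km/s.
Second burn Δv₂ = |v₂ − v_a| = 1.323 km/s.
Total Δv = Δv₁ + Δv₂ = 3.285 km/s.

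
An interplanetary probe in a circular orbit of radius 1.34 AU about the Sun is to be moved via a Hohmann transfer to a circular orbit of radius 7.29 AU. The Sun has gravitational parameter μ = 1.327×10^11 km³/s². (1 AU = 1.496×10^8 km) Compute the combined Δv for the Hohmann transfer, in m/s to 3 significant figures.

Δv = 12600 m/s

In km: r₁ = 1.34 × 1.496×10^8 = 2.00464×10^8 km; r₂ = 7.29 × 1.496×10^8 = 1.090584×10^9 km.
Semi-major axis of the transfer orbit: a_t = (2.00464×10^8 + 1.090584×10^9)/2 = 6.45524×10^8 km.
Circular speed at r₁: v₁ = √(μ/r₁) = √(1.327×10^11/2.00464×10^8) = 25.729 km/s.
Transfer-orbit speed at r₁ (vis-viva): v_p = √[μ(2/r₁ − 1/a_t)] = 33.442 km/s.
First burn Δv₁ = |v_p − v₁| = 7.713 km/s.
At r₂, v₂ = √(μ/r₂) = 11.031 km/s.
Transfer-orbit speed at r₂: v_a = √[μ(2/r₂ − 1/a_t)] = 6.1471 km/s.
Second burn Δv₂ = |v₂ − v_a| = 4.884 km/s.
Δv = Δv₁ + Δv₂ = 7.713 + 4.884 = 12.60 km/s.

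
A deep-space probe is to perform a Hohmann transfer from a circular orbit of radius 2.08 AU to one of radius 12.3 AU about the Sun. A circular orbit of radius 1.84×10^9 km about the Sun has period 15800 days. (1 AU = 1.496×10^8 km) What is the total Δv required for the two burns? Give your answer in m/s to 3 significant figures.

Δv = 10300 m/s

From Kepler's third law T² = 4π²r³/μ at r = 1.84×10^9 km, T = 15800 days = 15800 × 86400 s = 1.36512×10^9 s: μ = 4π²r³/T² = 1.31969×10^11 km³/s².
In km: r₁ = 2.08 × 1.496×10^8 = 3.11168×10^8 km; r₂ = 12.3 × 1.496×10^8 = 1.84008×10^9 km.
Semi-major axis of the transfer orbit: a_t = (3.11168×10^8 + 1.84008×10^9)/2 = 1.075624×10^9 km.
At r₁ the circular-orbit speed is v₁ = √(μ/r₁) = 20.594 km/s.
Transfer-orbit speed at r₁ (v² = μ(2/r − 1/a)): v_p = √[μ(2/r₁ − 1/a_t)] = 26.936 km/s.
First burn Δv₁ = |v_p − v₁| = 6.342 km/s.
Circular speed at r₂: v₂ = √(μ/r₂) = 8.469 km/s.
Transfer-orbit speed at r₂: v_a = √[μ(2/r₂ − 1/a_t)] = 4.555 km/s.
Second burn Δv₂ = |v₂ − v_a| = 3.914 km/s.
Total Δv = Δv₁ + Δv₂ = 10.26 km/s.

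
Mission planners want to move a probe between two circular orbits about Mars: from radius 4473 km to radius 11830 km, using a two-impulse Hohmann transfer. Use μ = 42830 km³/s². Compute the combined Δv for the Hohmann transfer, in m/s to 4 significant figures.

The Hohmann ellipse has a_t = (r₁ + r₂)/2 = 8151.5 km.
Circular speed at r₁: v₁ = √(μ/r₁) = √(42830/4473) = 3.0944 km/s.
On the transfer ellipse at r₁, vis-viva gives v_p = √[μ(2/r₁ − 1/a_t)] = 3.7278 km/s.
First burn Δv₁ = |v_p − v₁| = 0.6334 km/s.
Circular speed at r₂: v₂ = √(μ/r₂) = 1.90275 km/s.
Transfer-orbit speed at r₂: v_a = √[μ(2/r₂ − 1/a_t)] = 1.40949 km/s.
Second burn Δv₂ = |v₂ − v_a| = 0.4933 km/s.
Total Δv = Δv₁ + Δv₂ = 1.127 km/s.

Δv = 1127 m/s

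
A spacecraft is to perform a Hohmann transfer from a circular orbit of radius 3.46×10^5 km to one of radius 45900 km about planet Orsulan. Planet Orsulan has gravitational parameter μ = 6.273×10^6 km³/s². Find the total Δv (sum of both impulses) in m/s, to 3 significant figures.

The Hohmann ellipse has a_t = (r₁ + r₂)/2 = 1.9595×10^5 km.
At r₁ the circular-orbit speed is v₁ = √(μ/r₁) = 4.258 km/s.
Transfer-orbit speed at r₁ (vis-viva equation): v_a = √[μ(2/r₁ − 1/a_t)] = 2.061 km/s.
First burn Δv₁ = |v_a − v₁| = 2.197 km/s.
At r₂, v₂ = √(μ/r₂) = 11.690 km/s.
Transfer-orbit speed at r₂: v_p = √[μ(2/r₂ − 1/a_t)] = 15.534 km/s.
Second burn Δv₂ = |v₂ − v_p| = 3.844 km/s.
Total Δv = Δv₁ + Δv₂ = 6.041 km/s.

Δv = 6040 m/s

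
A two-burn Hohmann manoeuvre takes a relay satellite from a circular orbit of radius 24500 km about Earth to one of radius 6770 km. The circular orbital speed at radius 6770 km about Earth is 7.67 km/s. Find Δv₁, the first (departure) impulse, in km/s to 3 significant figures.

From the circular-orbit relation v² = μ/r at r = 6770 km: μ = v²r = (7.67)² × 6770 = 3.98272×10^5 km³/s².
Transfer-ellipse semi-major axis a_t = (r₁ + r₂)/2 = (24500 + 6770)/2 = 15635 km.
On the circular orbit at r = 24500 km, v_c = √(μ/r) = 4.032 km/s.
Vis-viva on the transfer ellipse at r = 24500 km gives v_t = √[μ(2/r − 1/a_t)] = 2.653 km/s.
Δv₁ = |v_t − v_c| = |2.653 − 4.032| = 1.379 km/s.

Δv₁ = 1.38 km/s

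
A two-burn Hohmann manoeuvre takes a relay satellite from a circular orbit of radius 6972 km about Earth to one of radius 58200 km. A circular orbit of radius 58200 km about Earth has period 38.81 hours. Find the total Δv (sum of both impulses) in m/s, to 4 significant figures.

From Kepler's third law T² = 4π²r³/μ at r = 58200 km, T = 38.81 hours = 38.81 × 3600 s = 1.39716×10^5 s: μ = 4π²r³/T² = 3.98691×10^5 km³/s².
Semi-major axis of the transfer orbit: a_t = (6972 + 58200)/2 = 32586 km.
Circular speed at r₁: v₁ = √(μ/r₁) = √(3.98691×10^5/6972) = 7.5620 km/s.
Transfer-orbit speed at r₁ (v² = μ(2/r − 1/a)): v_p = √[μ(2/r₁ − 1/a_t)] = 10.106 km/s.
First burn Δv₁ = |v_p − v₁| = 2.544 km/s.
Circular speed at r₂: v₂ = √(μ/r₂) = 2.6173 km/s.
Transfer-orbit speed at r₂: v_a = √[μ(2/r₂ − 1/a_t)] = 1.2107 km/s.
Second burn Δv₂ = |v₂ − v_a| = 1.407 km/s.
Δv = Δv₁ + Δv₂ = 2.544 + 1.407 = 3.951 km/s.

Δv = 3951 m/s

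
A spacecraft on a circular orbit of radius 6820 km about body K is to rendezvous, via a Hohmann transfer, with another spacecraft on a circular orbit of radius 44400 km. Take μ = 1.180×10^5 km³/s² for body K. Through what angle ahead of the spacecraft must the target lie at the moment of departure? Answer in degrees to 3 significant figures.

Transfer-ellipse semi-major axis a_t = (r₁ + r₂)/2 = (6820 + 44400)/2 = 25610 km.
The half-period of the transfer ellipse is t = π√(a_t³/μ) = 37482 s.
Target angular speed ω₂ = √(μ/r₂³) = 3.6717×10^-5 rad/s.
Angle swept by the target during transfer: ω₂·t = 1.3762 rad = 78.85°.
The spacecraft traverses 180° on the transfer ellipse, so the target must lead by 180° − 78.85° = 101°.

φ = 101°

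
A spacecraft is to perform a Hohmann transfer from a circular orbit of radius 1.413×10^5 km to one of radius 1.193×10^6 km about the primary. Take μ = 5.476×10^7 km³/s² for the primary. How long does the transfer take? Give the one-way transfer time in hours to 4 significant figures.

t = 64.26 hours

The Hohmann ellipse has a_t = (r₁ + r₂)/2 = 6.6715×10^5 km.
By Kepler's third law the transfer-orbit period is T = 2π√(a_t³/μ), so t = T/2 = 2.3134×10^5 s.
Converting: 2.3134×10^5 s ÷ 3600 s/hour = 64.26 hours.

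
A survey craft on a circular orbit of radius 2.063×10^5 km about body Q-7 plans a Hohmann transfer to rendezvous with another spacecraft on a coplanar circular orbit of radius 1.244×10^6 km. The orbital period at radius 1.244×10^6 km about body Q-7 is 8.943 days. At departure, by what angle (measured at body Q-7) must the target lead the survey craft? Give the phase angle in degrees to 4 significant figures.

From Kepler's third law T² = 4π²r³/μ at r = 1.244×10^6 km, T = 8.943 days = 8.943 × 86400 s = 7.726752×10^5 s: μ = 4π²r³/T² = 1.27300×10^8 km³/s².
Transfer-ellipse semi-major axis a_t = (r₁ + r₂)/2 = (2.063×10^5 + 1.244×10^6)/2 = 7.2515×10^5 km.
The half-period of the transfer ellipse is t = π√(a_t³/μ) = 1.7194×10^5 s.
The target's mean motion on its circular orbit is ω₂ = √(μ/r₂³) = 8.1317×10^-6 rad/s.
Angle swept by the target during transfer: ω₂·t = 1.3982 rad = 80.11°.
Arrival is 180° from departure on the ellipse, so φ = 180° − 80.11° = 99.89°.

φ = 99.89°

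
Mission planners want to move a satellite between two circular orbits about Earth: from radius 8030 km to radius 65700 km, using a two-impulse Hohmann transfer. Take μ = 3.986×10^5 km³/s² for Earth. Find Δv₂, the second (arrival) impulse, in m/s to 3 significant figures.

Transfer-ellipse semi-major axis a_t = (r₁ + r₂)/2 = (8030 + 65700)/2 = 36865 km.
Circular speed at r = 65700 km: v_c = √(μ/r) = 2.46312 km/s.
Vis-viva on the transfer ellipse at r = 65700 km gives v_t = √[μ(2/r − 1/a_t)] = 1.14957 km/s.
Δv₂ = |v_t − v_c| = |1.14957 − 2.46312| = 1.314 km/s.

Δv₂ = 1310 m/s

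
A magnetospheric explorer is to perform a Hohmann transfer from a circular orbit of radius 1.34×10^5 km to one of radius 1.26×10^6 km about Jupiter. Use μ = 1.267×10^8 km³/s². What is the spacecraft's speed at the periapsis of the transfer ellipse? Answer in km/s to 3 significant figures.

v = 41.3 km/s

Transfer-ellipse semi-major axis a_t = (r₁ + r₂)/2 = (1.340×10^5 + 1.260×10^6)/2 = 6.970×10^5 km.
At periapsis, r = 1.340×10^5 km.
Applying v² = μ(2/r − 1/a_t): v = 41.34 km/s.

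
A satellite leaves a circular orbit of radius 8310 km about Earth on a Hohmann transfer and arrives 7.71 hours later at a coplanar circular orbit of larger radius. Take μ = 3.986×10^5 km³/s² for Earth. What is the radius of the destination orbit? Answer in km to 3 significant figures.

r₂ = 54600 km

Transfer time t = 7.71 hours = 27756 s, and t = π√(a_t³/μ).
So a_t = (μ t²/π²)^(1/3) = (3.986×10^5 × (27756)² / π²)^(1/3) = 31452 km.
Since a_t = (r₁ + r₂)/2, r₂ = 2a_t − r₁ = 2×31452 − 8310 = 54594 km.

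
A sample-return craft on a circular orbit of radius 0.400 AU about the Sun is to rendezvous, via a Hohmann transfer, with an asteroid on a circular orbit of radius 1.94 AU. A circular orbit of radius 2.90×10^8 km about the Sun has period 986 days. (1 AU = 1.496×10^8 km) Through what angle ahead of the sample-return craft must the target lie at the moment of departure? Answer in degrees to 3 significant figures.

φ = 95.7°

From Kepler's third law T² = 4π²r³/μ at r = 2.90×10^8 km, T = 986 days = 986 × 86400 s = 8.51904×10^7 s: μ = 4π²r³/T² = 1.32670×10^11 km³/s².
In km: r₁ = 0.400 × 1.496×10^8 = 5.984×10^7 km; r₂ = 1.94 × 1.496×10^8 = 2.90224×10^8 km.
Semi-major axis of the transfer orbit: a_t = (5.984×10^7 + 2.90224×10^8)/2 = 1.75032×10^8 km.
Transfer time t = π√(a_t³/μ) = 1.99728×10^7 s.
Target angular speed ω₂ = √(μ/r₂³) = 7.36692×10^-8 rad/s.
Angle swept by the target during transfer: ω₂·t = 1.47138 rad = 84.30°.
Arrival is 180° from departure on the ellipse, so φ = 180° − 84.30° = 95.7°.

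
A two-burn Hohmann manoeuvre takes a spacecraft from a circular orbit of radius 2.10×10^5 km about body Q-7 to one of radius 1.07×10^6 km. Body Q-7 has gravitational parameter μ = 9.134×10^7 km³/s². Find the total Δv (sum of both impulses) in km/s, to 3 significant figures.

The Hohmann ellipse has a_t = (r₁ + r₂)/2 = 6.400×10^5 km.
Circular speed at r₁: v₁ = √(μ/r₁) = √(9.134×10^7/2.100×10^5) = 20.8555 km/s.
On the transfer ellipse at r₁, vis-viva gives v_p = √[μ(2/r₁ − 1/a_t)] = 26.9664 km/s.
First burn Δv₁ = |v_p − v₁| = 6.111 km/s.
Circular speed at r₂: v₂ = √(μ/r₂) = 9.239 km/s.
Transfer-orbit speed at r₂: v_a = √[μ(2/r₂ − 1/a_t)] = 5.292 km/s.
Second burn Δv₂ = |v₂ − v_a| = 3.947 km/s.
Δv = Δv₁ + Δv₂ = 6.111 + 3.947 = 10.06 km/s.

Δv = 10.1 km/s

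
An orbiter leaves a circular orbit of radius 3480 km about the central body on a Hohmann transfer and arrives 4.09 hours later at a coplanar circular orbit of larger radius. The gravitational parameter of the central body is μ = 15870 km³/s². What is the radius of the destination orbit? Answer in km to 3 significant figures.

r₂ = 10600 km

Transfer time t = 4.09 hours = 14724 s, and t = π√(a_t³/μ).
So a_t = (μ t²/π²)^(1/3) = (15870 × (14724)² / π²)^(1/3) = 7037.9 km.
Since a_t = (r₁ + r₂)/2, r₂ = 2a_t − r₁ = 2×7037.9 − 3480 = 10595.8 km.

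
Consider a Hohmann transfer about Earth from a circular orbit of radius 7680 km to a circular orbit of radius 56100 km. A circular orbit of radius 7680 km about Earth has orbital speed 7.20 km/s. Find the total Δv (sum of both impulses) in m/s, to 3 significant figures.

From the circular-orbit relation v² = μ/r at r = 7680 km: μ = v²r = (7.20)² × 7680 = 3.98131×10^5 km³/s².
The Hohmann ellipse has a_t = (r₁ + r₂)/2 = 31890 km.
Circular speed at r₁: v₁ = √(μ/r₁) = √(3.98131×10^5/7680) = 7.2000 km/s.
On the transfer ellipse at r₁, v² = μ(2/r − 1/a) gives v_p = √[μ(2/r₁ − 1/a_t)] = 9.5496 km/s.
First burn Δv₁ = |v_p − v₁| = 2.3496 km/s.
Circular speed at r₂: v₂ = √(μ/r₂) = 2.6640 km/s.
Transfer-orbit speed at r₂: v_a = √[μ(2/r₂ − 1/a_t)] = 1.3073 km/s.
Second burn Δv₂ = |v₂ − v_a| = 1.3567 km/s.
Total Δv = Δv₁ + Δv₂ = 3.706 km/s.

Δv = 3710 m/s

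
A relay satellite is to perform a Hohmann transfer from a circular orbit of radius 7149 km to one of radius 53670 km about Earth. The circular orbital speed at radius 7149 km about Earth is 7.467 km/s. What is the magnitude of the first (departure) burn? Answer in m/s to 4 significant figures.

From the circular-orbit relation v² = μ/r at r = 7149 km: μ = v²r = (7.467)² × 7149 = 3.98600×10^5 km³/s².
The Hohmann ellipse has a_t = (r₁ + r₂)/2 = 30409.5 km.
On the circular orbit at r = 7149 km, v_c = √(μ/r) = 7.467 km/s.
Transfer-orbit speed at the same r (vis-viva, a = a_t): v_t = √[μ(2/r − 1/a_t)] = 9.920 km/s.
Δv₁ = |v_t − v_c| = |9.920 − 7.467| = 2.453 km/s.

Δv₁ = 2453 m/s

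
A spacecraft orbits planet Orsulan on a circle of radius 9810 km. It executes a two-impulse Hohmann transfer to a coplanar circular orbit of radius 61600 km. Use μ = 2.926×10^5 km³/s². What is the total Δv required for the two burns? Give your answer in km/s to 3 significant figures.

Transfer-ellipse semi-major axis a_t = (r₁ + r₂)/2 = (9810 + 61600)/2 = 35705 km.
Circular speed at r₁: v₁ = √(μ/r₁) = √(2.926×10^5/9810) = 5.461 km/s.
On the transfer ellipse at r₁, v² = μ(2/r − 1/a) gives v_p = √[μ(2/r₁ − 1/a_t)] = 7.173 km/s.
First burn Δv₁ = |v_p − v₁| = 1.712 km/s.
Circular speed at r₂: v₂ = √(μ/r₂) = 2.179 km/s.
Transfer-orbit speed at r₂: v_a = √[μ(2/r₂ − 1/a_t)] = 1.142 km/s.
Second burn Δv₂ = |v₂ − v_a| = 1.037 km/s.
Total Δv = Δv₁ + Δv₂ = 2.749 km/s.

Δv = 2.75 km/s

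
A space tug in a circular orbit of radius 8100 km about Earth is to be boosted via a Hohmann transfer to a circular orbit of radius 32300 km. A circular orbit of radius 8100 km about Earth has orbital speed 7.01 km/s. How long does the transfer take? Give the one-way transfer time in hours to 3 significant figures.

t = 3.97 hours

From the circular-orbit relation v² = μ/r at r = 8100 km: μ = v²r = (7.01)² × 8100 = 3.98035×10^5 km³/s².
Transfer-ellipse semi-major axis a_t = (r₁ + r₂)/2 = (8100 + 32300)/2 = 20200 km.
Half the transfer-orbit period gives t = π√(a_t³/μ) = 14300 s.
Converting: 14300 s ÷ 3600 s/hour = 3.97 hours.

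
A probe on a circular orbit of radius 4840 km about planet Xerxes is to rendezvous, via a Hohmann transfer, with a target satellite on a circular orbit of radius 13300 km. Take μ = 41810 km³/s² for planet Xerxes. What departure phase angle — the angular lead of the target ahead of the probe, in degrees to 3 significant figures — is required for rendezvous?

The Hohmann ellipse has a_t = (r₁ + r₂)/2 = 9070 km.
The half-period of the transfer ellipse is t = π√(a_t³/μ) = 13270 s.
Target angular speed ω₂ = √(μ/r₂³) = 1.333×10^-4 rad/s.
Angle swept by the target during transfer: ω₂·t = 1.769 rad = 101.4°.
The probe traverses 180° on the transfer ellipse, so the target must lead by 180° − 101.4° = 78.6°.

φ = 78.6°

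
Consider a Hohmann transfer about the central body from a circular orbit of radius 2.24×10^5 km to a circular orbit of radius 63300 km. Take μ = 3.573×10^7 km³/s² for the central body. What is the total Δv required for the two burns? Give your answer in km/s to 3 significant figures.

Δv = 10.2 km/s

Semi-major axis of the transfer orbit: a_t = (2.240×10^5 + 63300)/2 = 1.4365×10^5 km.
At r₁ the circular-orbit speed is v₁ = √(μ/r₁) = 12.63 km/s.
Transfer-orbit speed at r₁ (vis-viva equation): v_a = √[μ(2/r₁ − 1/a_t)] = 8.384 km/s.
First burn Δv₁ = |v_a − v₁| = 4.246 km/s.
Circular speed at r₂: v₂ = √(μ/r₂) = 23.76 km/s.
Transfer-orbit speed at r₂: v_p = √[μ(2/r₂ − 1/a_t)] = 29.67 km/s.
Second burn Δv₂ = |v₂ − v_p| = 5.910 km/s.
Total Δv = Δv₁ + Δv₂ = 10.16 km/s.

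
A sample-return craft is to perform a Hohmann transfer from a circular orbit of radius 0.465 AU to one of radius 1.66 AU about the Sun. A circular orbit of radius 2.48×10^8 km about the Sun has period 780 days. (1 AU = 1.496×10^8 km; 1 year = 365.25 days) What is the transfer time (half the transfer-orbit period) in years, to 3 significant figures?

From Kepler's third law T² = 4π²r³/μ at r = 2.48×10^8 km, T = 780 days = 780 × 86400 s = 6.7392×10^7 s: μ = 4π²r³/T² = 1.32586×10^11 km³/s².
In km: r₁ = 0.465 × 1.496×10^8 = 6.9564×10^7 km; r₂ = 1.66 × 1.496×10^8 = 2.48336×10^8 km.
Transfer-ellipse semi-major axis a_t = (r₁ + r₂)/2 = (6.9564×10^7 + 2.48336×10^8)/2 = 1.5895×10^8 km.
Transfer time t = π√(a_t³/μ) = π√((1.5895×10^8)³ / 1.32586×10^11) = 1.729×10^7 s.
Converting: 1.729×10^7 s ÷ 3.15576×10^7 s/year (365.25 × 86400) = 0.548 years.

t = 0.548 years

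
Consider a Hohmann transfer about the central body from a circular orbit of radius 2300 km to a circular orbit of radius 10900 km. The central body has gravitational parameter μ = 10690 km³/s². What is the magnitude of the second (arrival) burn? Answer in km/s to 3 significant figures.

Semi-major axis of the transfer orbit: a_t = (2300 + 10900)/2 = 6600 km.
Circular speed at r = 10900 km: v_c = √(μ/r) = 0.9903 km/s.
Transfer-orbit speed at the same r (vis-viva, a = a_t): v_t = √[μ(2/r − 1/a_t)] = 0.5846 km/s.
Δv₂ = |v_t − v_c| = |0.5846 − 0.9903| = 0.4057 km/s.

Δv₂ = 0.406 km/s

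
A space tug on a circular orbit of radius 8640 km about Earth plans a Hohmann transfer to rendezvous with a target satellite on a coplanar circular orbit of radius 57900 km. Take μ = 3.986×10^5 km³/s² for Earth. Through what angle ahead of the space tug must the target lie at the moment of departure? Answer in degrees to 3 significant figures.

φ = 102°

Semi-major axis of the transfer orbit: a_t = (8640 + 57900)/2 = 33270 km.
The half-period of the transfer ellipse is t = π√(a_t³/μ) = 30197 s.
Target angular speed ω₂ = √(μ/r₂³) = 4.5316×10^-5 rad/s.
Angle swept by the target during transfer: ω₂·t = 1.3684 rad = 78.40°.
The space tug traverses 180° on the transfer ellipse, so the target must lead by 180° − 78.40° = 102°.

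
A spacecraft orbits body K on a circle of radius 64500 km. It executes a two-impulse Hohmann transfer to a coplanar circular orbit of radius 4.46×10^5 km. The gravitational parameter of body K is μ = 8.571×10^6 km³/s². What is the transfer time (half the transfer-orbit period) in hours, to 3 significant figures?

t = 38.4 hours

Semi-major axis of the transfer orbit: a_t = (64500 + 4.460×10^5)/2 = 2.5525×10^5 km.
Half the transfer-orbit period gives t = π√(a_t³/μ) = 1.384×10^5 s.
Converting: 1.384×10^5 s ÷ 3600 s/hour = 38.4 hours.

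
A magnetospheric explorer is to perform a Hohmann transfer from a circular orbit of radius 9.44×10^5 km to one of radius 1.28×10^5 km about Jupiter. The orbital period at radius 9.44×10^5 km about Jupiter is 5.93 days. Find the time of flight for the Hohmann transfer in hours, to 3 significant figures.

From Kepler's third law T² = 4π²r³/μ at r = 9.44×10^5 km, T = 5.93 days = 5.93 × 86400 s = 5.12352×10^5 s: μ = 4π²r³/T² = 1.26514×10^8 km³/s².
Transfer-ellipse semi-major axis a_t = (r₁ + r₂)/2 = (9.440×10^5 + 1.280×10^5)/2 = 5.360×10^5 km.
Half the transfer-orbit period gives t = π√(a_t³/μ) = 1.096×10^5 s.
Converting: 1.096×10^5 s ÷ 3600 s/hour = 30.4 hours.

t = 30.4 hours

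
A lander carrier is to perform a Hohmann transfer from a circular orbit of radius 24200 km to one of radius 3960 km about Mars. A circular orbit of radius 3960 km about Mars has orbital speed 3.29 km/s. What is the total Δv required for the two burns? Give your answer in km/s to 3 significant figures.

Δv = 1.65 km/s

From the circular-orbit relation v² = μ/r at r = 3960 km: μ = v²r = (3.29)² × 3960 = 42863.4 km³/s².
Semi-major axis of the transfer orbit: a_t = (24200 + 3960)/2 = 14080 km.
At r₁ the circular-orbit speed is v₁ = √(μ/r₁) = 1.3309 km/s.
Transfer-orbit speed at r₁ (v² = μ(2/r − 1/a)): v_a = √[μ(2/r₁ − 1/a_t)] = 0.70580 km/s.
First burn Δv₁ = |v_a − v₁| = 0.6251 km/s.
At r₂, v₂ = √(μ/r₂) = 3.290 km/s.
Transfer-orbit speed at r₂: v_p = √[μ(2/r₂ − 1/a_t)] = 4.313 km/s.
Second burn Δv₂ = |v₂ − v_p| = 1.023 km/s.
Δv = Δv₁ + Δv₂ = 0.6251 + 1.023 = 1.648 km/s.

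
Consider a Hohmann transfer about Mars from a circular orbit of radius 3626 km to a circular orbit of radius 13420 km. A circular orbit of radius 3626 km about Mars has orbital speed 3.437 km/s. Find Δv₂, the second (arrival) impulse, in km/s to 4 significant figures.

Δv₂ = 0.6213 km/s

From the circular-orbit relation v² = μ/r at r = 3626 km: μ = v²r = (3.437)² × 3626 = 42833.8 km³/s².
The Hohmann ellipse has a_t = (r₁ + r₂)/2 = 8523 km.
Circular speed at r = 13420 km: v_c = √(μ/r) = 1.7866 km/s.
Transfer-orbit speed at the same r (vis-viva, a = a_t): v_t = √[μ(2/r − 1/a_t)] = 1.1653 km/s.
Δv₂ = |v_t − v_c| = |1.1653 − 1.7866| = 0.6213 km/s.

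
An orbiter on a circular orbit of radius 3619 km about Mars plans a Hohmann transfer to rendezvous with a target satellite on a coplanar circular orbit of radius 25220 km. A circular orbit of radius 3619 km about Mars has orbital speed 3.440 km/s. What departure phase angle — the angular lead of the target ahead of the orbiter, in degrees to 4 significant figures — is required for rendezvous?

From the circular-orbit relation v² = μ/r at r = 3619 km: μ = v²r = (3.440)² × 3619 = 42825.8 km³/s².
Semi-major axis of the transfer orbit: a_t = (3619 + 25220)/2 = 14419.5 km.
The half-period of the transfer ellipse is t = π√(a_t³/μ) = 26286 s.
The target's mean motion on its circular orbit is ω₂ = √(μ/r₂³) = 5.1670×10^-5 rad/s.
Angle swept by the target during transfer: ω₂·t = 1.3582 rad = 77.82°.
Arrival is 180° from departure on the ellipse, so φ = 180° − 77.82° = 102.2°.

φ = 102.2°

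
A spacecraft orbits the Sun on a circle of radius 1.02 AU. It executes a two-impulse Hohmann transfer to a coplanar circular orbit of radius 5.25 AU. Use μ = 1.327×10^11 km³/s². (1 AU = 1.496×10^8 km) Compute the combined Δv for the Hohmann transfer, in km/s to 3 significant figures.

Δv = 14.3 km/s

In km: r₁ = 1.02 × 1.496×10^8 = 1.52592×10^8 km; r₂ = 5.25 × 1.496×10^8 = 7.854×10^8 km.
The Hohmann ellipse has a_t = (r₁ + r₂)/2 = 4.68996×10^8 km.
At r₁ the circular-orbit speed is v₁ = √(μ/r₁) = 29.490 km/s.
Transfer-orbit speed at r₁ (vis-viva): v_p = √[μ(2/r₁ − 1/a_t)] = 38.162 km/s.
First burn Δv₁ = |v_p − v₁| = 8.672 km/s.
Circular speed at r₂: v₂ = √(μ/r₂) = 12.998 km/s.
Transfer-orbit speed at r₂: v_a = √[μ(2/r₂ − 1/a_t)] = 7.4143 km/s.
Second burn Δv₂ = |v₂ − v_a| = 5.584 km/s.
Δv = Δv₁ + Δv₂ = 8.672 + 5.584 = 14.26 km/s.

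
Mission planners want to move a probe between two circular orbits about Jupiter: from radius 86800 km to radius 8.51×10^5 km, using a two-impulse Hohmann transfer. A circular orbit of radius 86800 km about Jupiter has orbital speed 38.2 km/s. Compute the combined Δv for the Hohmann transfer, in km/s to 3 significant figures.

Δv = 20.2 km/s

From the circular-orbit relation v² = μ/r at r = 86800 km: μ = v²r = (38.2)² × 86800 = 1.26662×10^8 km³/s².
Transfer-ellipse semi-major axis a_t = (r₁ + r₂)/2 = (86800 + 8.510×10^5)/2 = 4.689×10^5 km.
Circular speed at r₁: v₁ = √(μ/r₁) = √(1.26662×10^8/86800) = 38.20 km/s.
On the transfer ellipse at r₁, vis-viva gives v_p = √[μ(2/r₁ − 1/a_t)] = 51.46 km/s.
First burn Δv₁ = |v_p − v₁| = 13.26 km/s.
At r₂, v₂ = √(μ/r₂) = 12.20 km/s.
Transfer-orbit speed at r₂: v_a = √[μ(2/r₂ − 1/a_t)] = 5.249 km/s.
Second burn Δv₂ = |v₂ − v_a| = 6.951 km/s.
Δv = Δv₁ + Δv₂ = 13.26 + 6.951 = 20.21 km/s.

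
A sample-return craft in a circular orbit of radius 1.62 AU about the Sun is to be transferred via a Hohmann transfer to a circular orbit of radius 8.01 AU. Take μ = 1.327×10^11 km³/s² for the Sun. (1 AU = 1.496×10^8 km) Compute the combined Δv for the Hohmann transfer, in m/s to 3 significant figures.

Δv = 11200 m/s

In km: r₁ = 1.62 × 1.496×10^8 = 2.42352×10^8 km; r₂ = 8.01 × 1.496×10^8 = 1.198296×10^9 km.
Semi-major axis of the transfer orbit: a_t = (2.42352×10^8 + 1.198296×10^9)/2 = 7.20324×10^8 km.
At r₁ the circular-orbit speed is v₁ = √(μ/r₁) = 23.400 km/s.
Transfer-orbit speed at r₁ (vis-viva): v_p = √[μ(2/r₁ − 1/a_t)] = 30.181 km/s.
First burn Δv₁ = |v_p − v₁| = 6.781 km/s.
At r₂, v₂ = √(μ/r₂) = 10.523 km/s.
Transfer-orbit speed at r₂: v_a = √[μ(2/r₂ − 1/a_t)] = 6.1040 km/s.
Second burn Δv₂ = |v₂ − v_a| = 4.419 km/s.
Δv = Δv₁ + Δv₂ = 6.781 + 4.419 = 11.20 km/s.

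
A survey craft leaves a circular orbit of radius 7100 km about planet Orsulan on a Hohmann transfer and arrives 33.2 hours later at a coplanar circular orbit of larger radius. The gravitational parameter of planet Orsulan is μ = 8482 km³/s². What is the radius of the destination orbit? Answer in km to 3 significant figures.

r₂ = 39000 km

Transfer time t = 33.2 hours = 1.1952×10^5 s, and t = π√(a_t³/μ).
So a_t = (μ t²/π²)^(1/3) = (8482 × (1.1952×10^5)² / π²)^(1/3) = 23069 km.
Since a_t = (r₁ + r₂)/2, r₂ = 2a_t − r₁ = 2×23069 − 7100 = 39038 km.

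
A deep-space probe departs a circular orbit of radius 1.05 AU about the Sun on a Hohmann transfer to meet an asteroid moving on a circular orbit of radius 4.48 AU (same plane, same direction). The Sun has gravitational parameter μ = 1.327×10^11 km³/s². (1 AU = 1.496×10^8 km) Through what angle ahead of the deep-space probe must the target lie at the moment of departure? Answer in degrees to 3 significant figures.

φ = 92.7°

In km: r₁ = 1.05 × 1.496×10^8 = 1.5708×10^8 km; r₂ = 4.48 × 1.496×10^8 = 6.70208×10^8 km.
The Hohmann ellipse has a_t = (r₁ + r₂)/2 = 4.13644×10^8 km.
Transfer time t = π√(a_t³/μ) = 7.2553×10^7 s.
Target angular speed ω₂ = √(μ/r₂³) = 2.0995×10^-8 rad/s.
Angle swept by the target during transfer: ω₂·t = 1.5233 rad = 87.28°.
Arrival is 180° from departure on the ellipse, so φ = 180° − 87.28° = 92.7°.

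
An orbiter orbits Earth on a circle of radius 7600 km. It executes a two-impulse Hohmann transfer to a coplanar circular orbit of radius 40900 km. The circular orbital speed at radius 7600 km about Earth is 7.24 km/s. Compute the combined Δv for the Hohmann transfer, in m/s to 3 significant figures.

Δv = 3540 m/s

From the circular-orbit relation v² = μ/r at r = 7600 km: μ = v²r = (7.24)² × 7600 = 3.98374×10^5 km³/s².
Semi-major axis of the transfer orbit: a_t = (7600 + 40900)/2 = 24250 km.
Circular speed at r₁: v₁ = √(μ/r₁) = √(3.98374×10^5/7600) = 7.2400 km/s.
On the transfer ellipse at r₁, v² = μ(2/r − 1/a) gives v_p = √[μ(2/r₁ − 1/a_t)] = 9.4025 km/s.
First burn Δv₁ = |v_p − v₁| = 2.1625 km/s.
At r₂, v₂ = √(μ/r₂) = 3.12093 km/s.
Transfer-orbit speed at r₂: v_a = √[μ(2/r₂ − 1/a_t)] = 1.74717 km/s.
Second burn Δv₂ = |v₂ − v_a| = 1.3738 km/s.
Δv = Δv₁ + Δv₂ = 2.1625 + 1.3738 = 3.536 km/s.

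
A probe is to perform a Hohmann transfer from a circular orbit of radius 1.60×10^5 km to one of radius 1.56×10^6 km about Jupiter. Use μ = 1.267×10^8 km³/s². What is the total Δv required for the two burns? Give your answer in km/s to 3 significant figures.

Semi-major axis of the transfer orbit: a_t = (1.600×10^5 + 1.560×10^6)/2 = 8.600×10^5 km.
At r₁ the circular-orbit speed is v₁ = √(μ/r₁) = 28.1403 km/s.
On the transfer ellipse at r₁, vis-viva equation gives v_p = √[μ(2/r₁ − 1/a_t)] = 37.9002 km/s.
First burn Δv₁ = |v_p − v₁| = 9.7599 km/s.
At r₂, v₂ = √(μ/r₂) = 9.0121 km/s.
Transfer-orbit speed at r₂: v_a = √[μ(2/r₂ − 1/a_t)] = 3.8872 km/s.
Second burn Δv₂ = |v₂ − v_a| = 5.1249 km/s.
Total Δv = Δv₁ + Δv₂ = 14.88 km/s.

Δv = 14.9 km/s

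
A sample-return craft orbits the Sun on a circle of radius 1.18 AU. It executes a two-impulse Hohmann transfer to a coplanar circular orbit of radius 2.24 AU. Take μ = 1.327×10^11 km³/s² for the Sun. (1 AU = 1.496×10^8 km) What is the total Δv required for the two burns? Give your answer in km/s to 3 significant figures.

Δv = 7.33 km/s

In km: r₁ = 1.18 × 1.496×10^8 = 1.76528×10^8 km; r₂ = 2.24 × 1.496×10^8 = 3.35104×10^8 km.
Semi-major axis of the transfer orbit: a_t = (1.76528×10^8 + 3.35104×10^8)/2 = 2.55816×10^8 km.
Circular speed at r₁: v₁ = √(μ/r₁) = √(1.327×10^11/1.76528×10^8) = 27.41755 km/s.
Transfer-orbit speed at r₁ (vis-viva equation): v_p = √[μ(2/r₁ − 1/a_t)] = 31.38012 km/s.
First burn Δv₁ = |v_p − v₁| = 3.963 km/s.
Circular speed at r₂: v₂ = √(μ/r₂) = 19.900 km/s.
Transfer-orbit speed at r₂: v_a = √[μ(2/r₂ − 1/a_t)] = 16.531 km/s.
Second burn Δv₂ = |v₂ − v_a| = 3.369 km/s.
Δv = Δv₁ + Δv₂ = 3.963 + 3.369 = 7.332 km/s.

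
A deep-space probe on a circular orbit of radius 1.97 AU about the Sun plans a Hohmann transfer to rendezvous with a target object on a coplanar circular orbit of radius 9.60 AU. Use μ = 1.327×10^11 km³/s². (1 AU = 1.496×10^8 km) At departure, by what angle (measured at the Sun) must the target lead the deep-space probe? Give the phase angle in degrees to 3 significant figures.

In km: r₁ = 1.97 × 1.496×10^8 = 2.94712×10^8 km; r₂ = 9.60 × 1.496×10^8 = 1.43616×10^9 km.
The Hohmann ellipse has a_t = (r₁ + r₂)/2 = 8.65436×10^8 km.
The half-period of the transfer ellipse is t = π√(a_t³/μ) = 2.1957×10^8 s.
The target's mean motion on its circular orbit is ω₂ = √(μ/r₂³) = 6.6932×10^-9 rad/s.
Angle swept by the target during transfer: ω₂·t = 1.4696 rad = 84.20°.
The deep-space probe traverses 180° on the transfer ellipse, so the target must lead by 180° − 84.20° = 95.8°.

φ = 95.8°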